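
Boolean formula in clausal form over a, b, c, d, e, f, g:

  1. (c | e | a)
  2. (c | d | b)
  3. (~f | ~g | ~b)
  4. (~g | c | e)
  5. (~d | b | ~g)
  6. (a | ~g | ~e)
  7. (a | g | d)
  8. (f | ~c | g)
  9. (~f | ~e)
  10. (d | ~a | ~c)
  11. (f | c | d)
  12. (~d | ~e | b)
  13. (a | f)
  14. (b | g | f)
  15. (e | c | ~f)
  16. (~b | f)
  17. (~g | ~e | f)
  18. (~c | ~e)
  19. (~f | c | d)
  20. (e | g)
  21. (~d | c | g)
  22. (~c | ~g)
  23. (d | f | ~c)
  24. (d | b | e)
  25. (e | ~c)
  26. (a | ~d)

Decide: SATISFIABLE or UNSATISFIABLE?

c = True:
  propagation gives e=False; an empty clause results — contradiction.
c = False:
  d = True:
    propagation gives g=True, e=True, b=True, f=False; an empty clause results — contradiction.
  d = False:
    propagation gives b=True, f=True; an empty clause results — contradiction.
Every branch closes, so no satisfying assignment exists.

UNSATISFIABLE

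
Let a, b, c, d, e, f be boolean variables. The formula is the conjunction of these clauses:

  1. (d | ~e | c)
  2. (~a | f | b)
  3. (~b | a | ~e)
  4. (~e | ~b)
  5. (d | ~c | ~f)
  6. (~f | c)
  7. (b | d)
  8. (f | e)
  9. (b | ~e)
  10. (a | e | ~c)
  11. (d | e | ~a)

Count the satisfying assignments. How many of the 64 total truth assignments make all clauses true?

2

The models are:
  a=T b=F c=T d=T e=F f=T
  a=T b=T c=T d=T e=F f=T
Count: 2.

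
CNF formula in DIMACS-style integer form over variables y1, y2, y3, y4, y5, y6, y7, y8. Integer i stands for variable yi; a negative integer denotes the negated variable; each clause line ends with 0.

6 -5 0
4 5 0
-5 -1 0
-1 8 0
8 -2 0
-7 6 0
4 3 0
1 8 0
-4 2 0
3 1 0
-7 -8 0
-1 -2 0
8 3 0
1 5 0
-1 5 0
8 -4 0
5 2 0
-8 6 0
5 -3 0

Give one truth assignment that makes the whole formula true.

y1=False, y2=True, y3=True, y4=True, y5=True, y6=True, y7=False, y8=True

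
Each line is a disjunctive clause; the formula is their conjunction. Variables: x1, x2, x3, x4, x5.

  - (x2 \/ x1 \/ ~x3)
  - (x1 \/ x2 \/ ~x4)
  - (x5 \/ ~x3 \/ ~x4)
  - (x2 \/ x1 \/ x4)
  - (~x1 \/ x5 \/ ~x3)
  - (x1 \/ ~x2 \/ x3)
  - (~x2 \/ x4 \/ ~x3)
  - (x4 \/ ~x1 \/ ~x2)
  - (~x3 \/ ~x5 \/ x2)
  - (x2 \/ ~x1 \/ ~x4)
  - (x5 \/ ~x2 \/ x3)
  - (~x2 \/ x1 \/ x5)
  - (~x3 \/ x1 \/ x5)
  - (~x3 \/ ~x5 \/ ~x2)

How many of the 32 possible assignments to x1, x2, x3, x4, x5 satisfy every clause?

The models are:
  x1=1 x2=0 x3=0 x4=0 x5=0
  x1=1 x2=0 x3=0 x4=0 x5=1
  x1=1 x2=1 x3=0 x4=1 x5=1
That's 3 in total.

3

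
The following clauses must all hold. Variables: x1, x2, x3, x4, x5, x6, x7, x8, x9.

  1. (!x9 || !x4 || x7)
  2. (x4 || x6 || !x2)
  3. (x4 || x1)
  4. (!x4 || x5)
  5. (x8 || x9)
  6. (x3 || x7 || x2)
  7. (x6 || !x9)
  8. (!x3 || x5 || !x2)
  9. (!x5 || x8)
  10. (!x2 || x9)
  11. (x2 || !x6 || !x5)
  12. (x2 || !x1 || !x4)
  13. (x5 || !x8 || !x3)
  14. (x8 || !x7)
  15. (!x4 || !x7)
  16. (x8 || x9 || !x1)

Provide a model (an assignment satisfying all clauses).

x1 = True, x2 = False, x3 = True, x4 = False, x5 = True, x6 = False, x7 = True, x8 = True, x9 = False

Branch on x1: take x1 = True.
Try x2 = False.
  then x4 is forced to False.
Set x3 = True and propagate.
For the remaining variables, x5 = True, x6 = False, x7 = True, x8 = True, x9 = False works.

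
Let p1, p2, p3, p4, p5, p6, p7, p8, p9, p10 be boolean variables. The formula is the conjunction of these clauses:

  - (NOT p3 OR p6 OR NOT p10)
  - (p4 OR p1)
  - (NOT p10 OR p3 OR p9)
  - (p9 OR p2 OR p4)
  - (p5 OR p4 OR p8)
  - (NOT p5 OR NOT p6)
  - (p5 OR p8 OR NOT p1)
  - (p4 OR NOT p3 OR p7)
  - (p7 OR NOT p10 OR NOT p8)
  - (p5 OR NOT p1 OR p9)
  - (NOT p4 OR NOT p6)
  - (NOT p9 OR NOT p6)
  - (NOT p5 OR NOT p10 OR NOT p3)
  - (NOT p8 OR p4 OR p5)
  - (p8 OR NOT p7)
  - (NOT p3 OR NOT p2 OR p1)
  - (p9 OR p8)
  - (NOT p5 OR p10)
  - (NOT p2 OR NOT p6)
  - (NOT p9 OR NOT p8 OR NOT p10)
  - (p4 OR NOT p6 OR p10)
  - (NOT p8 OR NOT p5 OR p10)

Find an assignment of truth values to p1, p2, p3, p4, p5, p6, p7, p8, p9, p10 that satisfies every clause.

p1=True, p2=False, p3=True, p4=True, p5=False, p6=False, p7=True, p8=True, p9=True, p10=False

Check each clause:
  1. (NOT p10 OR NOT p3 OR p6) — NOT p10 is true.
  2. (p4 OR p1) — p1 is true.
  3. (p9 OR NOT p10 OR p3) — p9 is true.
  4. (p9 OR p4 OR p2) — p9 is true.
  5. (p4 OR p8 OR p5) — p8 is true.
  6. (NOT p6 OR NOT p5) — NOT p6 is true.
  7. (p5 OR p8 OR NOT p1) — p8 is true.
  8. (p7 OR p4 OR NOT p3) — p4 is true.
  9. (NOT p10 OR p7 OR NOT p8) — NOT p10 is true.
  10. (p5 OR p9 OR NOT p1) — p9 is true.
  11. (NOT p6 OR NOT p4) — NOT p6 is true.
  12. (NOT p9 OR NOT p6) — NOT p6 is true.
  13. (NOT p3 OR NOT p5 OR NOT p10) — NOT p5 is true.
  14. (NOT p8 OR p4 OR p5) — p4 is true.
  15. (NOT p7 OR p8) — p8 is true.
  16. (NOT p3 OR p1 OR NOT p2) — p1 is true.
  17. (p9 OR p8) — p8 is true.
  18. (NOT p5 OR p10) — NOT p5 is true.
  19. (NOT p2 OR NOT p6) — NOT p6 is true.
  20. (NOT p8 OR NOT p9 OR NOT p10) — NOT p10 is true.
  21. (NOT p6 OR p4 OR p10) — NOT p6 is true.
  22. (p10 OR NOT p8 OR NOT p5) — NOT p5 is true.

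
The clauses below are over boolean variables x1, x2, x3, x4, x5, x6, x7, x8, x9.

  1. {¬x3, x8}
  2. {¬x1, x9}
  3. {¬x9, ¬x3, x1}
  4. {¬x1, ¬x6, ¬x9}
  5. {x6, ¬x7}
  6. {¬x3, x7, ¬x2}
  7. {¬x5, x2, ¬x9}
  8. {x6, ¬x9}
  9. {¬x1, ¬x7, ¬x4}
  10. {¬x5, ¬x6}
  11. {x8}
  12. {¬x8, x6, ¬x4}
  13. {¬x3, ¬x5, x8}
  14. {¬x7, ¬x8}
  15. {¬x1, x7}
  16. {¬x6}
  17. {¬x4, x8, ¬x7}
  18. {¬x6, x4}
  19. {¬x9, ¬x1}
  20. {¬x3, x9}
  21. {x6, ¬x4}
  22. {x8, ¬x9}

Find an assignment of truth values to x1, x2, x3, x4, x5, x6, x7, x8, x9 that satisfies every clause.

The clause (x8) is unit: x8 must be True.
Unit propagation: (¬x7) forces x7 = False.
(¬x1) is a unit clause, so x1 = False.
(¬x6) is a unit clause, so x6 = False.
The clause (¬x9) is unit: x9 must be False.
Unit propagation: (¬x4) forces x4 = False.
Unit propagation: (¬x3) forces x3 = False.
x2, x5 are now unconstrained; take x2 = False, x5 = False.

x1 = F, x2 = F, x3 = F, x4 = F, x5 = F, x6 = F, x7 = F, x8 = T, x9 = F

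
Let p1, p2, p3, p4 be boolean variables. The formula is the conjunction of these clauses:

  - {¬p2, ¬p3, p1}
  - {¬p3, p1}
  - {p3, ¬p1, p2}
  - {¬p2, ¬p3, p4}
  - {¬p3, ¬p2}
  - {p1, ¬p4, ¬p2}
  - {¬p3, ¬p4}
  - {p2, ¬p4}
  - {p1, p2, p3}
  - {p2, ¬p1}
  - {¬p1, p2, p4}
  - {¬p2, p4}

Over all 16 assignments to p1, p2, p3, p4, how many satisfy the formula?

1

The models are:
  p1=1 p2=1 p3=0 p4=1
Count: 1.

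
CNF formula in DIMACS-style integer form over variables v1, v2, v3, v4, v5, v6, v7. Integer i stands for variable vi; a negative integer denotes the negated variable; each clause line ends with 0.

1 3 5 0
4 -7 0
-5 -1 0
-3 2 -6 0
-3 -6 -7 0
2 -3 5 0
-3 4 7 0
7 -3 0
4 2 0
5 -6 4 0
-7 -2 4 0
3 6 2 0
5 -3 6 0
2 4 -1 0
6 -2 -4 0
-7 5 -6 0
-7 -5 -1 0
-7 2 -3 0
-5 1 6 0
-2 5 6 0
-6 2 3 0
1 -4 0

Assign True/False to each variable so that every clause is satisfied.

v1 = True, v2 = True, v3 = False, v4 = True, v5 = False, v6 = True, v7 = False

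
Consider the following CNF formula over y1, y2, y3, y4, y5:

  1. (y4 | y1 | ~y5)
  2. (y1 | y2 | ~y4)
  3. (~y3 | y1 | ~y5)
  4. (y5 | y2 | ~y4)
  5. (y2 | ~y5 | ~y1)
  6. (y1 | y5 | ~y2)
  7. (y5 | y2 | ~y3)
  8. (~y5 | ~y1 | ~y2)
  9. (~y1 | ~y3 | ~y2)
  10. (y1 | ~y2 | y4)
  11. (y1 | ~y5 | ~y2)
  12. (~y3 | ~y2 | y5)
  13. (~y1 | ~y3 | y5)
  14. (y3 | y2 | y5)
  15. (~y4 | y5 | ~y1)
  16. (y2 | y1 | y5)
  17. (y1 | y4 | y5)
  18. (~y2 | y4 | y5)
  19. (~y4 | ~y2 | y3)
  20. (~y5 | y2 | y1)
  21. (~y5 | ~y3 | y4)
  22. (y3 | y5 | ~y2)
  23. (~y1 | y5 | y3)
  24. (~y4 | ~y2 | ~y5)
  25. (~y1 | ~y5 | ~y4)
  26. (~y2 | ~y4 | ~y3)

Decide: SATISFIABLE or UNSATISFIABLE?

y5 = True:
  y1 = True:
    propagation gives y2=True; an empty clause results — contradiction.
  y1 = False:
    propagation gives y4=True, y2=True; an empty clause results — contradiction.
y5 = False:
  y2 = True:
    propagation gives y1=True, y3=False; an empty clause results — contradiction.
  y2 = False:
    propagation gives y4=False, y3=False; an empty clause results — contradiction.
Every branch closes, so no satisfying assignment exists.

UNSATISFIABLE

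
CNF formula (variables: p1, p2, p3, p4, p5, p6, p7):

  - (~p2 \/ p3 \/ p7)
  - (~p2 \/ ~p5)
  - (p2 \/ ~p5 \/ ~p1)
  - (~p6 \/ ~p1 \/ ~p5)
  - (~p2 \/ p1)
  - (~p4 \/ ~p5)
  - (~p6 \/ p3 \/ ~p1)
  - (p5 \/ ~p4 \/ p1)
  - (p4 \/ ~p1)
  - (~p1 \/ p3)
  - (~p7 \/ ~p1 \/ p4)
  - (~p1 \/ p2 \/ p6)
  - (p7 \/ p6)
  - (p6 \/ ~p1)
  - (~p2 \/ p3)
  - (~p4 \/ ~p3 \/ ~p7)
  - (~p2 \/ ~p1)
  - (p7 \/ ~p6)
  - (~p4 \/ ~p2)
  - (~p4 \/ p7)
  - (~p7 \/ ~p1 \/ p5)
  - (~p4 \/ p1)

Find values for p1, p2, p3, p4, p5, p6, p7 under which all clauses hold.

p1=F, p2=F, p3=T, p4=F, p5=F, p6=T, p7=T

Set p1 = False and propagate.
  then p2 is forced to False.
  then p4 is forced to False.
Try p6 = True.
  then p7 is forced to True.
p3, p5 are now unconstrained; take p3 = True, p5 = False.
Every clause has at least one true literal under this assignment.
Check each clause:
  1. (p3 \/ ~p2 \/ p7) — p3 is true.
  2. (~p2 \/ ~p5) — ~p5 is true.
  3. (~p5 \/ ~p1 \/ p2) — ~p5 is true.
  4. (~p1 \/ ~p5 \/ ~p6) — ~p5 is true.
  5. (~p2 \/ p1) — ~p2 is true.
  6. (~p5 \/ ~p4) — ~p5 is true.
  7. (~p6 \/ ~p1 \/ p3) — p3 is true.
  8. (p1 \/ ~p4 \/ p5) — ~p4 is true.
  9. (~p1 \/ p4) — ~p1 is true.
  10. (~p1 \/ p3) — p3 is true.
  11. (~p7 \/ ~p1 \/ p4) — ~p1 is true.
  12. (p2 \/ ~p1 \/ p6) — ~p1 is true.
  13. (p6 \/ p7) — p6 is true.
  14. (p6 \/ ~p1) — p6 is true.
  15. (p3 \/ ~p2) — p3 is true.
  16. (~p4 \/ ~p3 \/ ~p7) — ~p4 is true.
  17. (~p1 \/ ~p2) — ~p2 is true.
  18. (~p6 \/ p7) — p7 is true.
  19. (~p4 \/ ~p2) — ~p4 is true.
  20. (~p4 \/ p7) — ~p4 is true.
  21. (~p7 \/ p5 \/ ~p1) — ~p1 is true.
  22. (~p4 \/ p1) — ~p4 is true.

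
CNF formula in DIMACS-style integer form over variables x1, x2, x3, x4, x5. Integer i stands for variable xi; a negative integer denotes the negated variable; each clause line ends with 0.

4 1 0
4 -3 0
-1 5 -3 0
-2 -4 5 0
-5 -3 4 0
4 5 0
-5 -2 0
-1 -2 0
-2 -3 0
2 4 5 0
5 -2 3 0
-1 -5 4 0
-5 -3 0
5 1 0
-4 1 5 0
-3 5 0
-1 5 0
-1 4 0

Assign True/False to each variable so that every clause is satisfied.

Set x1 = True and propagate.
  then x2 is forced to False.
  then x5 is forced to True.
  then x4 is forced to True.
  then x3 is forced to False.
Every clause has at least one true literal under this assignment.
Check each clause:
  1. (x1 || x4) — x1 is true.
  2. (!x3 || x4) — x4 is true.
  3. (!x3 || x5 || !x1) — x5 is true.
  4. (!x4 || !x2 || x5) — x5 is true.
  5. (!x5 || !x3 || x4) — x4 is true.
  6. (x4 || x5) — x4 is true.
  7. (!x5 || !x2) — !x2 is true.
  8. (!x1 || !x2) — !x2 is true.
  9. (!x2 || !x3) — !x3 is true.
  10. (x5 || x4 || x2) — x4 is true.
  11. (x5 || x3 || !x2) — x5 is true.
  12. (!x5 || x4 || !x1) — x4 is true.
  13. (!x5 || !x3) — !x3 is true.
  14. (x1 || x5) — x1 is true.
  15. (!x4 || x5 || x1) — x1 is true.
  16. (x5 || !x3) — !x3 is true.
  17. (!x1 || x5) — x5 is true.
  18. (!x1 || x4) — x4 is true.

x1=T, x2=F, x3=F, x4=T, x5=T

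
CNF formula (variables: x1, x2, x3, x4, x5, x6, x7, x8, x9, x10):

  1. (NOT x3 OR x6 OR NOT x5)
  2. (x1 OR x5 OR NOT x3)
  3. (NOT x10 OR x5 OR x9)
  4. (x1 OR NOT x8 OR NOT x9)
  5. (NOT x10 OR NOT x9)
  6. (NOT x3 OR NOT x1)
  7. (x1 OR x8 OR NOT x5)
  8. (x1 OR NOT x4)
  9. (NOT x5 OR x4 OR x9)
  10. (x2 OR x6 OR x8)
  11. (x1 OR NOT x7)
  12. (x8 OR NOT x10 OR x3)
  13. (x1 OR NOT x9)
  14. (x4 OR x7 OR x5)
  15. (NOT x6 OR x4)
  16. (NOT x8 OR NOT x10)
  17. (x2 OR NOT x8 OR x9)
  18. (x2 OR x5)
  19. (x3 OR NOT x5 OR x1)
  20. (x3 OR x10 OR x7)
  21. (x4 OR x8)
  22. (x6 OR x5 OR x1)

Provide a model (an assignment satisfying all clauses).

x1=T, x2=T, x3=F, x4=T, x5=F, x6=T, x7=T, x8=F, x9=T, x10=F

Pure literal: x2 appears only positively; assign x2 = True.
Set x1 = True and propagate.
  then x3 is forced to False.
Set x4 = True and propagate.
For the remaining variables, x5 = False, x6 = True, x7 = True, x8 = False, x9 = True, x10 = False works.
Check each clause:
  1. (NOT x3 OR NOT x5 OR x6) — NOT x5 is true.
  2. (x5 OR x1 OR NOT x3) — x1 is true.
  3. (NOT x10 OR x9 OR x5) — x9 is true.
  4. (NOT x8 OR NOT x9 OR x1) — NOT x8 is true.
  5. (NOT x9 OR NOT x10) — NOT x10 is true.
  6. (NOT x3 OR NOT x1) — NOT x3 is true.
  7. (NOT x5 OR x8 OR x1) — x1 is true.
  8. (NOT x4 OR x1) — x1 is true.
  9. (NOT x5 OR x9 OR x4) — x9 is true.
  10. (x6 OR x2 OR x8) — x2 is true.
  11. (NOT x7 OR x1) — x1 is true.
  12. (x8 OR NOT x10 OR x3) — NOT x10 is true.
  13. (x1 OR NOT x9) — x1 is true.
  14. (x5 OR x7 OR x4) — x4 is true.
  15. (NOT x6 OR x4) — x4 is true.
  16. (NOT x10 OR NOT x8) — NOT x8 is true.
  17. (x9 OR x2 OR NOT x8) — NOT x8 is true.
  18. (x5 OR x2) — x2 is true.
  19. (NOT x5 OR x3 OR x1) — x1 is true.
  20. (x7 OR x3 OR x10) — x7 is true.
  21. (x8 OR x4) — x4 is true.
  22. (x1 OR x5 OR x6) — x1 is true.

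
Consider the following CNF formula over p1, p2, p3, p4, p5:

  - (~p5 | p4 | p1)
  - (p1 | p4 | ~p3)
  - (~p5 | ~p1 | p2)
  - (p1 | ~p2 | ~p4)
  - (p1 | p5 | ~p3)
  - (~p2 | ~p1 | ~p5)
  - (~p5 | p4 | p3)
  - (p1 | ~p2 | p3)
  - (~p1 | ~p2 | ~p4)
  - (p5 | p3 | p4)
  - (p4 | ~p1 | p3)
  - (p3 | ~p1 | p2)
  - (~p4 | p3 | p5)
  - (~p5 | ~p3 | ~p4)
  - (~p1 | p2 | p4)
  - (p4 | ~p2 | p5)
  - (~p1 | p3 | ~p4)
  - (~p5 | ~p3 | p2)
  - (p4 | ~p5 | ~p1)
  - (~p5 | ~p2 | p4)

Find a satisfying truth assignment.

p1=T  p2=F  p3=T  p4=T  p5=F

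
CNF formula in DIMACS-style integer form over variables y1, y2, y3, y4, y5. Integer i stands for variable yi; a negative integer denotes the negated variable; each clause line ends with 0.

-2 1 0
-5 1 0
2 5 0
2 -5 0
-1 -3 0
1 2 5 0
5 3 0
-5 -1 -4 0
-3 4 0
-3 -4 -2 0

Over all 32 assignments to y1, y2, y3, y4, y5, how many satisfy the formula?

The models are:
  y1=T y2=T y3=F y4=F y5=T
That's 1 in total.

1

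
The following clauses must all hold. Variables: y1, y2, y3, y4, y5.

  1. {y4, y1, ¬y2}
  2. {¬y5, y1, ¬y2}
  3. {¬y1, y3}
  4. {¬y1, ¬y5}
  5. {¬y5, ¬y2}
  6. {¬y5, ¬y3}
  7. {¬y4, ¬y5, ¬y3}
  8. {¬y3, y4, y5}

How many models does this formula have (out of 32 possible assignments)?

9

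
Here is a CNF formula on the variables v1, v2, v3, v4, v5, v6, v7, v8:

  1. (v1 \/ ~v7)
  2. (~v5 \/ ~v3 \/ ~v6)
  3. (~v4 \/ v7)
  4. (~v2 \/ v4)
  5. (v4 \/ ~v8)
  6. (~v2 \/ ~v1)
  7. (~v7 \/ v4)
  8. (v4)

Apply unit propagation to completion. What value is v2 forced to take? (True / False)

False

(v4) stands alone — v4 = True.
From (v7 \/ ~v4) and v4 = True: v7 = True.
From (~v7 \/ v1) and v7 = True: v1 = True.
(~v2 \/ ~v1) with v1 = True leaves only ~v2, so v2 = False.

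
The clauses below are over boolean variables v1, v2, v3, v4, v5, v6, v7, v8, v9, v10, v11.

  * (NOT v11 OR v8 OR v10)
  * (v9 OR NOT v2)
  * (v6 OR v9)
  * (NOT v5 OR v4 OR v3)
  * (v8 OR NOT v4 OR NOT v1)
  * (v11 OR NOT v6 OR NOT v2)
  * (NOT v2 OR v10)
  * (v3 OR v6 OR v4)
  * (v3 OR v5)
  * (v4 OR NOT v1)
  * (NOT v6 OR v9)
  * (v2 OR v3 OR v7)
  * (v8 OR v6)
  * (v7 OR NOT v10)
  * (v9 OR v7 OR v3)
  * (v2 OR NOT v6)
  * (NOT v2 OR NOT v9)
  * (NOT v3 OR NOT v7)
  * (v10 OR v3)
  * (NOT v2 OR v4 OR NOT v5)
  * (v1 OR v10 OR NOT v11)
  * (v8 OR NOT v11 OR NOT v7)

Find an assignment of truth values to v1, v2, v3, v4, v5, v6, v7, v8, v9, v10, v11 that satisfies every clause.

v1=True, v2=False, v3=True, v4=True, v5=False, v6=False, v7=False, v8=True, v9=True, v10=False, v11=True

Pure literal: v8 appears only positively; assign v8 = True.
Set v1 = True and propagate.
  then v4 is forced to True.
Try v2 = False.
  then v6 is forced to False.
  then v9 is forced to True.
For the remaining variables, v3 = True, v5 = False, v7 = False, v10 = False, v11 = True works.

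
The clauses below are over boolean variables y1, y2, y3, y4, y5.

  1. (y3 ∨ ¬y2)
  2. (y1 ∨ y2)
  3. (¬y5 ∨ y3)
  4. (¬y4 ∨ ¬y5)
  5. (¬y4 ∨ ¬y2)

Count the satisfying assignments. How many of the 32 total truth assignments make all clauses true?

Split on y2, then y3.
  y2=1, y3=1: remaining (y1,y4,y5) ∈ {(0,0,0); (0,0,1); (1,0,0); (1,0,1)} — 4.
  y2=1, y3=0: a clause becomes empty — 0.
  y2=0, y3=1: remaining (y1,y4,y5) ∈ {(1,0,0); (1,0,1); (1,1,0)} — 3.
  y2=0, y3=0: remaining (y1,y4,y5) ∈ {(1,0,0); (1,1,0)} — 2.
Total: 4 + 0 + 3 + 2 = 9.

9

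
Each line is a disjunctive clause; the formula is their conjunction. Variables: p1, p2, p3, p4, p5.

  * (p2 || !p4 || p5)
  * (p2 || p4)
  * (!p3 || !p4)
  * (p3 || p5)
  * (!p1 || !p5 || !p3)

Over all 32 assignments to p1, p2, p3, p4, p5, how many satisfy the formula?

9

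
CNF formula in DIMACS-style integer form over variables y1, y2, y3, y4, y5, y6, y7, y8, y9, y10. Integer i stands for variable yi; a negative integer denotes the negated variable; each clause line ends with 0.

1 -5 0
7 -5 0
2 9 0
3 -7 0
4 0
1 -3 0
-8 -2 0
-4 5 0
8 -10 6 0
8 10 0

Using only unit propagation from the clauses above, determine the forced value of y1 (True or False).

Unit clause (y4) sets y4 = True.
In (y5 ∨ ¬y4), ¬y4 is now false; y5 must hold, so y5 = True.
In (¬y5 ∨ y1), ¬y5 is now false; y1 must hold, so y1 = True.

True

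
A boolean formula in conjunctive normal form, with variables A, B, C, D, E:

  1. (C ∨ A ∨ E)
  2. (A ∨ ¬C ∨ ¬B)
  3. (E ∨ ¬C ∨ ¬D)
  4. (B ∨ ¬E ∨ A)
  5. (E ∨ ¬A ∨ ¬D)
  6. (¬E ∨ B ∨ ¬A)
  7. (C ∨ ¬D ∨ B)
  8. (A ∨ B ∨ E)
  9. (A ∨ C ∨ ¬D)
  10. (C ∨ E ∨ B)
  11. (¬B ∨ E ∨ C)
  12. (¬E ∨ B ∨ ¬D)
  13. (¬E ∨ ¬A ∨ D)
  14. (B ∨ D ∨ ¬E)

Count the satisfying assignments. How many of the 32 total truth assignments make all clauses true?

5

The models are:
  A=F B=T C=F D=F E=T
  A=T B=F C=T D=F E=F
  A=T B=T C=F D=T E=T
  A=T B=T C=T D=F E=F
  A=T B=T C=T D=T E=T
That's 5 in total.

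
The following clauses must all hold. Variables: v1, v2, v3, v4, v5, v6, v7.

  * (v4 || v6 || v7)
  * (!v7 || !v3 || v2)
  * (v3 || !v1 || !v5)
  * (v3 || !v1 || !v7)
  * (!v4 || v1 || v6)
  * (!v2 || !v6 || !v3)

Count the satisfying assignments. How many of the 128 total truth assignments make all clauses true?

Split on v3, then v1.
  v3=1, v1=1: v5 free; 6 ways for (v2,v4,v6,v7) × 2^1 = 12.
  v3=1, v1=0: v5 free; 3 ways for (v2,v4,v6,v7) × 2^1 = 6.
  v3=0, v1=1: v2 free; 3 ways for (v4,v5,v6,v7) × 2^1 = 6.
  v3=0, v1=0: v2, v5 free; 5 ways for (v4,v6,v7) × 2^2 = 20.
Total: 12 + 6 + 6 + 20 = 44.

44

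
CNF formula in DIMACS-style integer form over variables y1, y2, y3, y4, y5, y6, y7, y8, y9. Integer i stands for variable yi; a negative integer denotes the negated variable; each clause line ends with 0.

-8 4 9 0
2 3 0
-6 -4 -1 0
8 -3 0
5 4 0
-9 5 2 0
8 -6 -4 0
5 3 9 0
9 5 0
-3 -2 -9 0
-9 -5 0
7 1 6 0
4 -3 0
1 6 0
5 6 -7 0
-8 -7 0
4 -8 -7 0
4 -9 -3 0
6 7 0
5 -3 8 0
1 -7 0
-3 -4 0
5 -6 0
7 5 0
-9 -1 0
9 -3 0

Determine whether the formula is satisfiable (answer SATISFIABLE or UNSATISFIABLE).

Try y1 = True.
  then y9 is forced to False.
  then y5 is forced to True.
  then y3 is forced to False.
  then y2 is forced to True.
Try y4 = False.
  then y8 is forced to False.
Set y6 = True and propagate.
y7 is now unconstrained; take y7 = False.
So y1 = True, y2 = True, y3 = False, y4 = False, y5 = True, y6 = True, y7 = False, y8 = False, y9 = False is a satisfying assignment.

SATISFIABLE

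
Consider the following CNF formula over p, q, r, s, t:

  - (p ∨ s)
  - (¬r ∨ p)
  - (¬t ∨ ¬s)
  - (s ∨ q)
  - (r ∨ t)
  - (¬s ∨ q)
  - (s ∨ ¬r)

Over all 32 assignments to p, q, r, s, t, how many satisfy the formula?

2

The models are:
  p=1 q=1 r=0 s=0 t=1
  p=1 q=1 r=1 s=1 t=0
Count: 2.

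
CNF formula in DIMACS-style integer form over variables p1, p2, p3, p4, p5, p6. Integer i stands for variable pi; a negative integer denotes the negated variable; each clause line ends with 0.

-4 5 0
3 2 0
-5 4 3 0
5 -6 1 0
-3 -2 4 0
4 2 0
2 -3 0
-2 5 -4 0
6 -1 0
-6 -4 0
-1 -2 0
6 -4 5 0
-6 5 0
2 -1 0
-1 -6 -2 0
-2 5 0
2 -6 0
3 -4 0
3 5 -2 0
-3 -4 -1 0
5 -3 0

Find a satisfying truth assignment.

Branch on p1: take p1 = False.
Set p2 = True and propagate.
  then p5 is forced to True.
For the remaining variables, p3 = True, p4 = True, p6 = False works.

p1 = 0, p2 = 1, p3 = 1, p4 = 1, p5 = 1, p6 = 0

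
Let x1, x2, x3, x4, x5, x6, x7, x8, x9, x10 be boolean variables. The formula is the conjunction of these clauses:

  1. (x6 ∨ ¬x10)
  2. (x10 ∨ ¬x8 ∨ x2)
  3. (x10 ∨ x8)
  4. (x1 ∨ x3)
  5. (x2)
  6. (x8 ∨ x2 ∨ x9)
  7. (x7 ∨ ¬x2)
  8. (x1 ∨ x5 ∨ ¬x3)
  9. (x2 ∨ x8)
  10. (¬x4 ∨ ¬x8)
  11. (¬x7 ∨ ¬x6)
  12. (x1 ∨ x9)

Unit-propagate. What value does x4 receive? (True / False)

(x2) is a unit clause: x2 = True.
From (x7 ∨ ¬x2) and x2 = True: x7 = True.
(¬x7 ∨ ¬x6) with x7 = True leaves only ¬x6, so x6 = False.
From (¬x10 ∨ x6) and x6 = False: x10 = False.
From (x8 ∨ x10) and x10 = False: x8 = True.
(¬x4 ∨ ¬x8): since x8 = True, the clause reduces to (¬x4). x4 = False.

False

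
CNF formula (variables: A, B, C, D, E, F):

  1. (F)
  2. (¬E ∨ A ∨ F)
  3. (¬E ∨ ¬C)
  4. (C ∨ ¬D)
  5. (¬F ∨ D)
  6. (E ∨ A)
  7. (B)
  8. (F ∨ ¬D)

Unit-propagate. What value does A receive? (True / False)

(F) is a unit clause: F = True.
(D ∨ ¬F) with F = True leaves only D, so D = True.
(¬D ∨ C) with D = True leaves only C, so C = True.
In (¬E ∨ ¬C), ¬C is now false; ¬E must hold, so E = False.
(A ∨ E): since E = False, the clause reduces to (A). A = True.

True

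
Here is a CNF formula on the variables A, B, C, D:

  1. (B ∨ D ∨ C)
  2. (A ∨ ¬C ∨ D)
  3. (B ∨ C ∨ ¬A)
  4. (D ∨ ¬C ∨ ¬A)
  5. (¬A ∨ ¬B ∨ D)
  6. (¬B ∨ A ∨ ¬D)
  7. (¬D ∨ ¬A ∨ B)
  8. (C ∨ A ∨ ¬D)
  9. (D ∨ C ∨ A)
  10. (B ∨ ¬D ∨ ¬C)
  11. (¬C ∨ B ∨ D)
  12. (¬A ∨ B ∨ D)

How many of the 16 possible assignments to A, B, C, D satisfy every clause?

Satisfying assignments:
  A=T B=T C=F D=T
  A=T B=T C=T D=T
Count: 2.

2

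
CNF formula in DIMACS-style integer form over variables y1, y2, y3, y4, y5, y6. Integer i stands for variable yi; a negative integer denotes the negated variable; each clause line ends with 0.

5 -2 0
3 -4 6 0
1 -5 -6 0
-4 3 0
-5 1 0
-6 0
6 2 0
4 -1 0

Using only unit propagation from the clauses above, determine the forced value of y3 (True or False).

(~y6) is a unit clause: y6 = False.
In (y2 \/ y6), y6 is now false; y2 must hold, so y2 = True.
From (~y2 \/ y5) and y2 = True: y5 = True.
(~y5 \/ y1): since y5 = True, the clause reduces to (y1). y1 = True.
In (~y1 \/ y4), ~y1 is now false; y4 must hold, so y4 = True.
(y3 \/ y6 \/ ~y4): since y4 = True, y6 = False, the clause reduces to (y3). y3 = True.

True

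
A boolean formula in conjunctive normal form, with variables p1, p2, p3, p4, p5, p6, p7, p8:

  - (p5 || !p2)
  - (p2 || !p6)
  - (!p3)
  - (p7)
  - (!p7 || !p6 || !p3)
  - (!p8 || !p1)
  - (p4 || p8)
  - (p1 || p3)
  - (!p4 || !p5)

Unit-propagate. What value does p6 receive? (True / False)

False

(!p3) is a unit clause: p3 = False.
(p7) is a unit clause: p7 = True.
From (p3 || p1) and p3 = False: p1 = True.
In (!p1 || !p8), !p1 is now false; !p8 must hold, so p8 = False.
In (p4 || p8), p8 is now false; p4 must hold, so p4 = True.
(!p4 || !p5) with p4 = True leaves only !p5, so p5 = False.
(p5 || !p2) with p5 = False leaves only !p2, so p2 = False.
From (!p6 || p2) and p2 = False: p6 = False.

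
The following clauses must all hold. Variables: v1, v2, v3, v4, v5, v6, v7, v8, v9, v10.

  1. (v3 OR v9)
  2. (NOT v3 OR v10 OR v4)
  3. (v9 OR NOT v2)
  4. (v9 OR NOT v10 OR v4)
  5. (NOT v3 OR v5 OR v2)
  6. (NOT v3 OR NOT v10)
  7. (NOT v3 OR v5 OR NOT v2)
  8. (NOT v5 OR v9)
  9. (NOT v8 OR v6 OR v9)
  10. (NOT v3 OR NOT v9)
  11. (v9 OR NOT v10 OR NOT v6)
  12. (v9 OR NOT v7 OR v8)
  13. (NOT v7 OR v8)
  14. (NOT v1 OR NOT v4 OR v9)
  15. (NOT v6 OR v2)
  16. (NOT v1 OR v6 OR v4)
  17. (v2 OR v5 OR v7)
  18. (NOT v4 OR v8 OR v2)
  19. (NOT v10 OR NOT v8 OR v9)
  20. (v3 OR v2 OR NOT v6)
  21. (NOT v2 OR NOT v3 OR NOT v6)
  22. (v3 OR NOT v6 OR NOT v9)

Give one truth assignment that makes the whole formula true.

Pure literal: v1 appears only negated; assign v1 = False.
Branch on v2: take v2 = True.
  then v9 is forced to True.
  then v3 is forced to False.
  then v6 is forced to False.
For the remaining variables, v4 = True, v5 = True, v7 = False, v8 = True, v10 = False works.
Every clause has at least one true literal under this assignment.

v1 = 0, v2 = 1, v3 = 0, v4 = 1, v5 = 1, v6 = 0, v7 = 0, v8 = 1, v9 = 1, v10 = 0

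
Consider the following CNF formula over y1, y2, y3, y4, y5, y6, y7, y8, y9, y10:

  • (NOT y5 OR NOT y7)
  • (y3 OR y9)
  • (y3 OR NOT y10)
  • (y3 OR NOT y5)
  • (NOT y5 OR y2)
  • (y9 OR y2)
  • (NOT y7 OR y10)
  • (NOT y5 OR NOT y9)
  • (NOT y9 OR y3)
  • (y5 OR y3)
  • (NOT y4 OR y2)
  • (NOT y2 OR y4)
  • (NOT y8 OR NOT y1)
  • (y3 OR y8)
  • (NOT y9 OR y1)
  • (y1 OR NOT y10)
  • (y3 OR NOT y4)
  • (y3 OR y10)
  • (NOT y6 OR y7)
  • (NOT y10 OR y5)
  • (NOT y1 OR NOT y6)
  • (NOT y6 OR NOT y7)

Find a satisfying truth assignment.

y3 occurs only positively in the remaining clauses — set y3 = True.
Pure literal: y6 appears only negated; assign y6 = False.
Try y1 = True.
  then y8 is forced to False.
Branch on y2: take y2 = True.
  then y4 is forced to True.
For the remaining variables, y5 = False, y7 = False, y9 = True, y10 = False works.

y1 = T, y2 = T, y3 = T, y4 = T, y5 = F, y6 = F, y7 = F, y8 = F, y9 = T, y10 = F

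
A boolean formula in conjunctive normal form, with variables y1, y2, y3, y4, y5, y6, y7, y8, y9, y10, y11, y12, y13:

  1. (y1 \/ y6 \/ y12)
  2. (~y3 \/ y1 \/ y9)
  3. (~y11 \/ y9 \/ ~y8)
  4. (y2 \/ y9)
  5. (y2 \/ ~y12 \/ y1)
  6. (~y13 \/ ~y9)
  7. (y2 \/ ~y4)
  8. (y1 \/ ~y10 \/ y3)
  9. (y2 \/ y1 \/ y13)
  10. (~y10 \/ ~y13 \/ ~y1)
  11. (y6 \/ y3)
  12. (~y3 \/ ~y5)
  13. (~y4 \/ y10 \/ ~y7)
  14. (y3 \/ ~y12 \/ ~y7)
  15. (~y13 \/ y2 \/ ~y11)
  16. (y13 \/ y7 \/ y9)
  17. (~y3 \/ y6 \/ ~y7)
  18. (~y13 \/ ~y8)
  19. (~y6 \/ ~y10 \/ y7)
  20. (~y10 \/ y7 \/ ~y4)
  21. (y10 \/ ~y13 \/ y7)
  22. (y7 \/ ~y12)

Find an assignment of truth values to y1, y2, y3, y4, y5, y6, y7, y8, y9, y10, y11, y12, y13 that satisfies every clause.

y1=1, y2=0, y3=1, y4=0, y5=0, y6=1, y7=1, y8=1, y9=1, y10=0, y11=1, y12=1, y13=0

Check each clause:
  1. (y12 \/ y1 \/ y6) — y1 is true.
  2. (y9 \/ y1 \/ ~y3) — y9 is true.
  3. (~y11 \/ y9 \/ ~y8) — y9 is true.
  4. (y2 \/ y9) — y9 is true.
  5. (y1 \/ y2 \/ ~y12) — y1 is true.
  6. (~y13 \/ ~y9) — ~y13 is true.
  7. (~y4 \/ y2) — ~y4 is true.
  8. (y3 \/ y1 \/ ~y10) — y1 is true.
  9. (y1 \/ y2 \/ y13) — y1 is true.
  10. (~y10 \/ ~y1 \/ ~y13) — ~y13 is true.
  11. (y6 \/ y3) — y3 is true.
  12. (~y3 \/ ~y5) — ~y5 is true.
  13. (~y4 \/ y10 \/ ~y7) — ~y4 is true.
  14. (~y7 \/ ~y12 \/ y3) — y3 is true.
  15. (~y11 \/ ~y13 \/ y2) — ~y13 is true.
  16. (y7 \/ y9 \/ y13) — y9 is true.
  17. (~y3 \/ y6 \/ ~y7) — y6 is true.
  18. (~y13 \/ ~y8) — ~y13 is true.
  19. (~y6 \/ ~y10 \/ y7) — ~y10 is true.
  20. (~y10 \/ y7 \/ ~y4) — ~y4 is true.
  21. (y10 \/ ~y13 \/ y7) — ~y13 is true.
  22. (y7 \/ ~y12) — y7 is true.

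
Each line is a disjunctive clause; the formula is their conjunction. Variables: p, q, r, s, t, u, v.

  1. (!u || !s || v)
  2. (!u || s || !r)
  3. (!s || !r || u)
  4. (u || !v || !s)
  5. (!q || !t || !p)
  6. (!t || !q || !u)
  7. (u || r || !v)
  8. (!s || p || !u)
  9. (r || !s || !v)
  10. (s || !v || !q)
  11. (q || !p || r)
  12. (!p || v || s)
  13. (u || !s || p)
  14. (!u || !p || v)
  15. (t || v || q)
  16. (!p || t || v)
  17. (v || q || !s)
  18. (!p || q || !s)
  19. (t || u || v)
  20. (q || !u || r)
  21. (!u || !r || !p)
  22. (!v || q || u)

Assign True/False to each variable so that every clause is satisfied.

p = F, q = F, r = F, s = F, t = T, u = F, v = F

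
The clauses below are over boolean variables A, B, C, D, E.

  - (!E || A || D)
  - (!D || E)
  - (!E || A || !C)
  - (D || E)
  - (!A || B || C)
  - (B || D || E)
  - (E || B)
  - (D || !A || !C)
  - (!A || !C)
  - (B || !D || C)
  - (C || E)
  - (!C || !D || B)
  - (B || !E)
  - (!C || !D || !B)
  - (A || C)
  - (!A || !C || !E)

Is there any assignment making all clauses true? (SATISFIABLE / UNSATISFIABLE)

SATISFIABLE

Set A = True and propagate.
  then C is forced to False.
  then B is forced to True.
  then E is forced to True.
D is now unconstrained; take D = False.
Every clause has at least one true literal under this assignment.
So A=1, B=1, C=0, D=0, E=1 is a satisfying assignment.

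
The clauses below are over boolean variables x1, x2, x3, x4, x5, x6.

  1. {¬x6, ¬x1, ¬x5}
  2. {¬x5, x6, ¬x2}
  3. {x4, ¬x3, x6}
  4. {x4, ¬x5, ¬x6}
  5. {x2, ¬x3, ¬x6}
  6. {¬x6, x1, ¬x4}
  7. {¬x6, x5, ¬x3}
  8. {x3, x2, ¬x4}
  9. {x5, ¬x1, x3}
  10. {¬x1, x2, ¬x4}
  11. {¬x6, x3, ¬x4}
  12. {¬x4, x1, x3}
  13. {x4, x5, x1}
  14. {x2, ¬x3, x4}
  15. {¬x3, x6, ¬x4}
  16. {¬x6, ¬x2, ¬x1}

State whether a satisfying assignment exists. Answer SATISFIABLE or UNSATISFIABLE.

Try x1 = False.
Try x2 = False.
Set x3 = False and propagate.
  then x4 is forced to False.
  then x5 is forced to True.
  then x6 is forced to False.
Every clause has at least one true literal under this assignment.
So x1 = F  x2 = F  x3 = F  x4 = F  x5 = T  x6 = F is a satisfying assignment.

SATISFIABLE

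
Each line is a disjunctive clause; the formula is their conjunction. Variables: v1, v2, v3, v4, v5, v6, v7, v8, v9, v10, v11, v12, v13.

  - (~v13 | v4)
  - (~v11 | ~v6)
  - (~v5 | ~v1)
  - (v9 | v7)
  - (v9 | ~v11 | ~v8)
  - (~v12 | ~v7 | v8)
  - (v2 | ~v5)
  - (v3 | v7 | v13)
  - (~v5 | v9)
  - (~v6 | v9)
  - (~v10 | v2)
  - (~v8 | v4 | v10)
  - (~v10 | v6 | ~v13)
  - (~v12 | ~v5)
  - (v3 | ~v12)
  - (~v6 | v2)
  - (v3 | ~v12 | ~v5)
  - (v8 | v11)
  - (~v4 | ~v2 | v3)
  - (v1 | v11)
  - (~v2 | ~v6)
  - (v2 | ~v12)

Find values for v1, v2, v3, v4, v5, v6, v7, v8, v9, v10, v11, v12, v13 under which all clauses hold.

v1 = False, v2 = True, v3 = True, v4 = True, v5 = False, v6 = False, v7 = False, v8 = True, v9 = True, v10 = False, v11 = True, v12 = False, v13 = True

v3 occurs only positively in the remaining clauses — set v3 = True.
v5 occurs only negated in the remaining clauses — set v5 = False.
Branch on v1: take v1 = False.
  then v11 is forced to True.
  then v6 is forced to False.
Try v2 = True.
Try v4 = True.
For the remaining variables, v7 = False, v8 = True, v9 = True, v10 = False, v12 = False, v13 = True works.
Check each clause:
  1. (v4 | ~v13) — v4 is true.
  2. (~v6 | ~v11) — ~v6 is true.
  3. (~v1 | ~v5) — ~v5 is true.
  4. (v9 | v7) — v9 is true.
  5. (~v8 | ~v11 | v9) — v9 is true.
  6. (~v7 | v8 | ~v12) — v8 is true.
  7. (v2 | ~v5) — v2 is true.
  8. (v3 | v13 | v7) — v3 is true.
  9. (~v5 | v9) — v9 is true.
  10. (v9 | ~v6) — v9 is true.
  11. (~v10 | v2) — v2 is true.
  12. (v4 | ~v8 | v10) — v4 is true.
  13. (~v10 | ~v13 | v6) — ~v10 is true.
  14. (~v5 | ~v12) — ~v5 is true.
  15. (~v12 | v3) — v3 is true.
  16. (~v6 | v2) — v2 is true.
  17. (v3 | ~v12 | ~v5) — v3 is true.
  18. (v11 | v8) — v8 is true.
  19. (~v2 | v3 | ~v4) — v3 is true.
  20. (v1 | v11) — v11 is true.
  21. (~v6 | ~v2) — ~v6 is true.
  22. (v2 | ~v12) — v2 is true.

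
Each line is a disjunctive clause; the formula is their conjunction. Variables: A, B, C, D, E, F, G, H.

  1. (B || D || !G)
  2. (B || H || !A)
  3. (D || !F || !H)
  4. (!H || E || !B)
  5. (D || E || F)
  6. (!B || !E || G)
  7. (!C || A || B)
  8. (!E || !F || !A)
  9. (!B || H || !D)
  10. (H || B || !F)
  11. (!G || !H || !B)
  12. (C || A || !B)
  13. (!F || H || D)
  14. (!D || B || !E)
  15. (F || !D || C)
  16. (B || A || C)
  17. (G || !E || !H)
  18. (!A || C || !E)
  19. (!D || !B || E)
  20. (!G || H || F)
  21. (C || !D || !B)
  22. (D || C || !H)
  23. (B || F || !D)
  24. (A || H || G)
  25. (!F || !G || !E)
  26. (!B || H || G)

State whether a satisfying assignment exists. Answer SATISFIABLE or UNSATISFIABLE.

SATISFIABLE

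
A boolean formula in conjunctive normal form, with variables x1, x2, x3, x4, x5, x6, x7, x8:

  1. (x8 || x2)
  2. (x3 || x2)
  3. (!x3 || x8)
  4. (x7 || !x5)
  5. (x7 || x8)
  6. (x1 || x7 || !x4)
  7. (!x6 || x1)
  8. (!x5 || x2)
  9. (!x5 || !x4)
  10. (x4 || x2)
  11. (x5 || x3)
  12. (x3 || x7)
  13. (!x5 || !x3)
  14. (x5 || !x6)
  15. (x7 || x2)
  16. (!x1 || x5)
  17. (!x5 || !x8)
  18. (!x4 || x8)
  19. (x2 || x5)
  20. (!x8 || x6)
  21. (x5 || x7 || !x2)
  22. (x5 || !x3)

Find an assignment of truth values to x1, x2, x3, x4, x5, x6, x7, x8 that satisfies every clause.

Pure literal: x7 appears only positively; assign x7 = True.
Try x1 = False.
  then x6 is forced to False.
  then x8 is forced to False.
  then x2 is forced to True.
  then x3 is forced to False.
  then x5 is forced to True.
  then x4 is forced to False.
Every clause has at least one true literal under this assignment.
Check each clause:
  1. (x2 || x8) — x2 is true.
  2. (x2 || x3) — x2 is true.
  3. (!x3 || x8) — !x3 is true.
  4. (!x5 || x7) — x7 is true.
  5. (x7 || x8) — x7 is true.
  6. (x1 || x7 || !x4) — !x4 is true.
  7. (x1 || !x6) — !x6 is true.
  8. (x2 || !x5) — x2 is true.
  9. (!x5 || !x4) — !x4 is true.
  10. (x4 || x2) — x2 is true.
  11. (x3 || x5) — x5 is true.
  12. (x3 || x7) — x7 is true.
  13. (!x5 || !x3) — !x3 is true.
  14. (!x6 || x5) — !x6 is true.
  15. (x2 || x7) — x2 is true.
  16. (x5 || !x1) — x5 is true.
  17. (!x8 || !x5) — !x8 is true.
  18. (x8 || !x4) — !x4 is true.
  19. (x2 || x5) — x2 is true.
  20. (x6 || !x8) — !x8 is true.
  21. (x5 || x7 || !x2) — x5 is true.
  22. (!x3 || x5) — !x3 is true.

x1=False, x2=True, x3=False, x4=False, x5=True, x6=False, x7=True, x8=False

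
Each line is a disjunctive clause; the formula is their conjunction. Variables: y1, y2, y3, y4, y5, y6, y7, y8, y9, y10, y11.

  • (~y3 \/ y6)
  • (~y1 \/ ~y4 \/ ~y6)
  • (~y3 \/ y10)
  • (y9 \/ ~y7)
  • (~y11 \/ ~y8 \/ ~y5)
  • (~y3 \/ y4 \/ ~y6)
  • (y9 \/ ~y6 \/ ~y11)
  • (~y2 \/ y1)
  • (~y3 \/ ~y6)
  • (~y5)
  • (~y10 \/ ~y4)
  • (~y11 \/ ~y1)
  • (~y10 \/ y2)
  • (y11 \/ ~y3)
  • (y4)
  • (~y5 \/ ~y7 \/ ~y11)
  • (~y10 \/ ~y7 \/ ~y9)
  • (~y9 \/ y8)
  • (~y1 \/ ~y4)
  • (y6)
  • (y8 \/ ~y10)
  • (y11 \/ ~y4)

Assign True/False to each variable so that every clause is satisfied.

y1=F  y2=F  y3=F  y4=T  y5=F  y6=T  y7=F  y8=T  y9=T  y10=F  y11=T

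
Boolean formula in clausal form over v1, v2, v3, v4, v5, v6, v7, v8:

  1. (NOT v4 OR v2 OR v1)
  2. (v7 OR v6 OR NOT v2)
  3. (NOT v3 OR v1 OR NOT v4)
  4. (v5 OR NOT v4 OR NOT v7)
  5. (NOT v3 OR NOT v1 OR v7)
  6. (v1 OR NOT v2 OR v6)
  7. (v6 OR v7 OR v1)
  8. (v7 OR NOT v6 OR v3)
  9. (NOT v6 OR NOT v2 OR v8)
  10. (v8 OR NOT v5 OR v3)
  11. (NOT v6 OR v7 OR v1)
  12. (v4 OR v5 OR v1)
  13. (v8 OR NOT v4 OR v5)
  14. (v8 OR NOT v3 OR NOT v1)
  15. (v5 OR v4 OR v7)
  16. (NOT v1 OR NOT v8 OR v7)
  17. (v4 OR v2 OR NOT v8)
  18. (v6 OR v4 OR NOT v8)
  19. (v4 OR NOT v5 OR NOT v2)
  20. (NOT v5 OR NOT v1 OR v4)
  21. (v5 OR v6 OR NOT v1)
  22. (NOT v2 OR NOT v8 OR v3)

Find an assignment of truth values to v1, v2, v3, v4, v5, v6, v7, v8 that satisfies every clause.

v1 = T, v2 = T, v3 = T, v4 = F, v5 = F, v6 = T, v7 = T, v8 = T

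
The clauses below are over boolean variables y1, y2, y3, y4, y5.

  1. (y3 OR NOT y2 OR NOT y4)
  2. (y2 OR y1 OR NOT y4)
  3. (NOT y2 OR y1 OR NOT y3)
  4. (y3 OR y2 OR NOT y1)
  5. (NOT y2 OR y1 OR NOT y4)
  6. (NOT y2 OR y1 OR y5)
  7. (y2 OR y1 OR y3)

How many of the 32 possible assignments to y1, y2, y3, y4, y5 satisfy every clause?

13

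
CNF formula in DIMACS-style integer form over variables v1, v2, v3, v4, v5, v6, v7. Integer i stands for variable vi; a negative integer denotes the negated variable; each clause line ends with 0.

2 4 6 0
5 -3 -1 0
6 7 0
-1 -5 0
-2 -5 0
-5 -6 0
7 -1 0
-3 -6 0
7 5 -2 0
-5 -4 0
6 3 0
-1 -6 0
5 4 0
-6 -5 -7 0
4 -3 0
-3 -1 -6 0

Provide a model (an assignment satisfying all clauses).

v1=False, v2=True, v3=False, v4=True, v5=False, v6=True, v7=True

Check each clause:
  1. (v4 \/ v2 \/ v6) — v2 is true.
  2. (v5 \/ ~v3 \/ ~v1) — ~v3 is true.
  3. (v7 \/ v6) — v6 is true.
  4. (~v5 \/ ~v1) — ~v5 is true.
  5. (~v2 \/ ~v5) — ~v5 is true.
  6. (~v6 \/ ~v5) — ~v5 is true.
  7. (v7 \/ ~v1) — ~v1 is true.
  8. (~v6 \/ ~v3) — ~v3 is true.
  9. (~v2 \/ v7 \/ v5) — v7 is true.
  10. (~v4 \/ ~v5) — ~v5 is true.
  11. (v3 \/ v6) — v6 is true.
  12. (~v6 \/ ~v1) — ~v1 is true.
  13. (v4 \/ v5) — v4 is true.
  14. (~v5 \/ ~v6 \/ ~v7) — ~v5 is true.
  15. (~v3 \/ v4) — v4 is true.
  16. (~v3 \/ ~v1 \/ ~v6) — ~v3 is true.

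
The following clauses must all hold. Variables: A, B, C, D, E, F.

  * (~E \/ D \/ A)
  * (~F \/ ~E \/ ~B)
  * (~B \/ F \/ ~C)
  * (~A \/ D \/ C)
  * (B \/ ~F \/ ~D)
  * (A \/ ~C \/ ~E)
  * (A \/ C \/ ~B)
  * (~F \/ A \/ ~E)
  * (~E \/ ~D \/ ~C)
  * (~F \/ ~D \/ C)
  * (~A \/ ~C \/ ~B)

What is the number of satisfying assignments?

Case analysis on C and A:
  C=T, A=T: 5 of the 16 assignments to (B,D,E,F) work.
  C=T, A=F: 5 of the 16 assignments to (B,D,E,F) work.
  C=F, A=T: remaining (B,D,E,F) ∈ {(F,T,F,F); (F,T,T,F); (T,T,F,F); (T,T,T,F)} — 4.
  C=F, A=F: remaining (B,D,E,F) ∈ {(F,F,F,F); (F,F,F,T); (F,T,F,F); (F,T,T,F)} — 4.
Total: 5 + 5 + 4 + 4 = 18.

18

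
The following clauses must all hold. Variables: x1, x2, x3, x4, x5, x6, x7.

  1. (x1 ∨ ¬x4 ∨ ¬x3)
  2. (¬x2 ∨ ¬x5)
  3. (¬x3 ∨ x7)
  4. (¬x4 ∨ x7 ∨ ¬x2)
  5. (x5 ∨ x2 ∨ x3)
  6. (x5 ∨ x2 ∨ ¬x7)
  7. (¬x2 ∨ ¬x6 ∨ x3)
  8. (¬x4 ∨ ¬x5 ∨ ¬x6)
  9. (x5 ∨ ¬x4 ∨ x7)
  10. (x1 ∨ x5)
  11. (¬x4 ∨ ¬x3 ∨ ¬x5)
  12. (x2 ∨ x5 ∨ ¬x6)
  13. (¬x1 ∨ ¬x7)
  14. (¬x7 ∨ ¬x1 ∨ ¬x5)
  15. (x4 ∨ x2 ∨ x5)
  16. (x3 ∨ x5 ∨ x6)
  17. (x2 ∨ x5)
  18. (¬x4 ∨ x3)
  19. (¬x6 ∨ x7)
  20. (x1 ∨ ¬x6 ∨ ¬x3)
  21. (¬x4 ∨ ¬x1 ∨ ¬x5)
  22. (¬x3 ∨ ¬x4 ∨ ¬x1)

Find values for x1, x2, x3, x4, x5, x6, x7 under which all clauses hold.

x1=False  x2=False  x3=False  x4=False  x5=True  x6=False  x7=False

Check each clause:
  1. (¬x3 ∨ x1 ∨ ¬x4) — ¬x4 is true.
  2. (¬x5 ∨ ¬x2) — ¬x2 is true.
  3. (¬x3 ∨ x7) — ¬x3 is true.
  4. (¬x4 ∨ ¬x2 ∨ x7) — ¬x4 is true.
  5. (x5 ∨ x2 ∨ x3) — x5 is true.
  6. (x5 ∨ x2 ∨ ¬x7) — ¬x7 is true.
  7. (¬x6 ∨ x3 ∨ ¬x2) — ¬x6 is true.
  8. (¬x5 ∨ ¬x6 ∨ ¬x4) — ¬x6 is true.
  9. (x5 ∨ x7 ∨ ¬x4) — ¬x4 is true.
  10. (x5 ∨ x1) — x5 is true.
  11. (¬x3 ∨ ¬x4 ∨ ¬x5) — ¬x4 is true.
  12. (¬x6 ∨ x5 ∨ x2) — ¬x6 is true.
  13. (¬x1 ∨ ¬x7) — ¬x7 is true.
  14. (¬x7 ∨ ¬x5 ∨ ¬x1) — ¬x7 is true.
  15. (x5 ∨ x4 ∨ x2) — x5 is true.
  16. (x5 ∨ x6 ∨ x3) — x5 is true.
  17. (x2 ∨ x5) — x5 is true.
  18. (¬x4 ∨ x3) — ¬x4 is true.
  19. (x7 ∨ ¬x6) — ¬x6 is true.
  20. (¬x6 ∨ x1 ∨ ¬x3) — ¬x6 is true.
  21. (¬x4 ∨ ¬x5 ∨ ¬x1) — ¬x4 is true.
  22. (¬x1 ∨ ¬x3 ∨ ¬x4) — ¬x4 is true.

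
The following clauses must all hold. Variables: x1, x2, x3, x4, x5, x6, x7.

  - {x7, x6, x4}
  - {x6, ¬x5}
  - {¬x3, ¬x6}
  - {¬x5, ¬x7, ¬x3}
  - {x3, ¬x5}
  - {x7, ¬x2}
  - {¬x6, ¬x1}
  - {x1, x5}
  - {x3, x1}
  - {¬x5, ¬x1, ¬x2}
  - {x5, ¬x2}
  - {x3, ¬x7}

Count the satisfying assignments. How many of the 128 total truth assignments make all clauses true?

Satisfying assignments:
  x1=T x2=F x3=F x4=T x5=F x6=F x7=F
  x1=T x2=F x3=T x4=F x5=F x6=F x7=T
  x1=T x2=F x3=T x4=T x5=F x6=F x7=F
  x1=T x2=F x3=T x4=T x5=F x6=F x7=T
Count: 4.

4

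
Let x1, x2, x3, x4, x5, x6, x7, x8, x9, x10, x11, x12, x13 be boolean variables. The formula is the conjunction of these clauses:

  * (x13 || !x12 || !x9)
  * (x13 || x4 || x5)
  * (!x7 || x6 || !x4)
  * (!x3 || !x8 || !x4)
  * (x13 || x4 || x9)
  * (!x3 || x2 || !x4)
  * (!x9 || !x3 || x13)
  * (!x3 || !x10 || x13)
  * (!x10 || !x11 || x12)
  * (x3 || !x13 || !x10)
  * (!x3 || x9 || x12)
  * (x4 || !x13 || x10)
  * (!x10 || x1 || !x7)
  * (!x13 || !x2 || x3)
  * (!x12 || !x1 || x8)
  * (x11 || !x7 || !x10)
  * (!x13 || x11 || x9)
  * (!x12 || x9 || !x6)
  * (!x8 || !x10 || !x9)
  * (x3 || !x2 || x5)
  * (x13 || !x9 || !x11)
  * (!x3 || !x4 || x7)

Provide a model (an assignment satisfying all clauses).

x1 = F, x2 = F, x3 = F, x4 = T, x5 = T, x6 = F, x7 = F, x8 = T, x9 = F, x10 = F, x11 = T, x12 = F, x13 = T

Check each clause:
  1. (!x9 || !x12 || x13) — !x12 is true.
  2. (x13 || x5 || x4) — x13 is true.
  3. (!x7 || x6 || !x4) — !x7 is true.
  4. (!x4 || !x3 || !x8) — !x3 is true.
  5. (x4 || x13 || x9) — x4 is true.
  6. (!x3 || !x4 || x2) — !x3 is true.
  7. (!x3 || x13 || !x9) — !x3 is true.
  8. (!x3 || !x10 || x13) — !x3 is true.
  9. (!x11 || !x10 || x12) — !x10 is true.
  10. (!x10 || x3 || !x13) — !x10 is true.
  11. (x12 || !x3 || x9) — !x3 is true.
  12. (x4 || x10 || !x13) — x4 is true.
  13. (!x7 || x1 || !x10) — !x7 is true.
  14. (x3 || !x2 || !x13) — !x2 is true.
  15. (x8 || !x12 || !x1) — x8 is true.
  16. (!x7 || !x10 || x11) — !x7 is true.
  17. (x9 || x11 || !x13) — x11 is true.
  18. (x9 || !x6 || !x12) — !x6 is true.
  19. (!x9 || !x10 || !x8) — !x10 is true.
  20. (x3 || x5 || !x2) — x5 is true.
  21. (x13 || !x11 || !x9) — x13 is true.
  22. (x7 || !x3 || !x4) — !x3 is true.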